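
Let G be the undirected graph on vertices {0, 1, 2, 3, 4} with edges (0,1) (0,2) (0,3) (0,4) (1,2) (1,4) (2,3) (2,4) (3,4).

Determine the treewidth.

3

A width-3 tree decomposition is:
Bags: B1 = {0, 1, 2, 4}  B2 = {0, 2, 3, 4}
Tree: B1–B2
The largest bag has 4 vertices, giving width 3; this decomposition certifies tw(G) ≤ 3. Conversely, {0, 1, 2, 4} is a clique of size 4, and the vertices of any clique must share a bag in every tree decomposition; so some bag has ≥ 4 vertices and tw(G) ≥ 3. Combining the bounds, tw(G) = 3.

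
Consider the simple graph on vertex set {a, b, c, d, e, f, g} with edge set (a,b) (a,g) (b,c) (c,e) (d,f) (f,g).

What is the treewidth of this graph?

1

A width-1 tree decomposition is:
Bags: B1 = {d, f}  B2 = {f, g}  B3 = {a, g}  B4 = {a, b}  B5 = {b, c}  B6 = {c, e}
Tree: B1–B2, B2–B3, B3–B4, B4–B5, B5–B6
Every bag has size at most 2, so the width is 2 − 1 = 1 and tw(G) ≤ 1. Since G has at least one edge (e.g. d–f), it is not an edgeless graph, so tw(G) ≥ 1. Therefore the treewidth is 1.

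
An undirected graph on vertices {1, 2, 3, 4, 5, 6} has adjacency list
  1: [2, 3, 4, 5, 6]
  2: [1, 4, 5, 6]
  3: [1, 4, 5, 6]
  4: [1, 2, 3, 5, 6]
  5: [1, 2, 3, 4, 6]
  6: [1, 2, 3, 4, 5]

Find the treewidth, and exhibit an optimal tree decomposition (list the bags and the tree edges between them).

Treewidth 4.
One such decomposition:
Bags: B1 = {1, 3, 4, 5, 6}  B2 = {1, 2, 4, 5, 6}
Tree: B1–B2

The largest bag has 5 vertices, giving width 4; this decomposition certifies tw(G) ≤ 4. Conversely, {1, 2, 4, 5, 6} is a clique of size 5, and the vertices of any clique must share a bag in every tree decomposition; so some bag has ≥ 5 vertices and tw(G) ≥ 4. Combining the bounds, tw(G) = 4.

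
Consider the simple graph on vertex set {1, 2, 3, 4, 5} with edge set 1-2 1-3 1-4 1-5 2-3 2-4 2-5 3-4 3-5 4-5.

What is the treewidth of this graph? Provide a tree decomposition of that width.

A single bag containing all 5 vertices is trivially a valid decomposition of width 4. Conversely, {1, 2, 3, 4, 5} is a clique of size 5, and the vertices of any clique must share a bag in every tree decomposition; so some bag has ≥ 5 vertices and tw(G) ≥ 4. Combining the bounds, tw(G) = 4.

Treewidth 4.
Bags: B1 = {1, 2, 3, 4, 5}
Tree: (single bag)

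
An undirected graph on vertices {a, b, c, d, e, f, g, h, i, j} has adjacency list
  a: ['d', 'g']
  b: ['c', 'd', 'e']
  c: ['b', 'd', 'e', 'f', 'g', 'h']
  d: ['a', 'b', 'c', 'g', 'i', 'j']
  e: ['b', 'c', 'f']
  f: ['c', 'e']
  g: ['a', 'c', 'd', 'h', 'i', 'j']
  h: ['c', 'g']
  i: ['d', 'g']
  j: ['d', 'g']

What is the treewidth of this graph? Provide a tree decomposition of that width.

Every bag has size at most 3, so the width is 3 − 1 = 2 and tw(G) ≤ 2. On the other hand G contains the 3-clique {d, g, j}. A clique must lie in a single bag of any decomposition, so no decomposition can have width below 2. The upper and lower bounds meet at 2, so that is the treewidth.

Treewidth 2.
Bags: B1 = {b, c, d}  B2 = {c, d, g}  B3 = {d, g, j}  B4 = {b, c, e}  B5 = {c, e, f}  B6 = {c, g, h}  B7 = {a, d, g}  B8 = {d, g, i}
Tree: B1–B2, B2–B3, B1–B4, B4–B5, B2–B6, B3–B7, B7–B8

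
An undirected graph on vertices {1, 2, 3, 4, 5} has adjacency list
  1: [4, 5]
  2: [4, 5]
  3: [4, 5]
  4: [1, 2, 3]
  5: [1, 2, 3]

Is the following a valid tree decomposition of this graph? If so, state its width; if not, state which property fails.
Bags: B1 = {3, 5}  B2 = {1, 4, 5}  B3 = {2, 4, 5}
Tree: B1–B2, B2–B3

No — edge (4,3) lies in no bag.

A tree decomposition must satisfy three properties: every vertex lies in some bag; for every edge, both endpoints lie together in some bag; and for every vertex, the bags containing it form a connected subtree. Here edge (4,3) lies in no bag, so the decomposition is invalid.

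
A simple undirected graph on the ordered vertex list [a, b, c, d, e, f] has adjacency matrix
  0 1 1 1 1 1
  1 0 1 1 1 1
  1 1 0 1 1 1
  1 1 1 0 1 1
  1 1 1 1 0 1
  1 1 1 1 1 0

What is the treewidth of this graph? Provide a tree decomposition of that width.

A single bag containing all 6 vertices is trivially a valid decomposition of width 5. On the other hand G contains the 6-clique {a, b, c, d, e, f}. A clique must lie in a single bag of any decomposition, so no decomposition can have width below 5. The upper and lower bounds meet at 5, so that is the treewidth.

Treewidth 5.
Bags: B1 = {a, b, c, d, e, f}
Tree: (single bag)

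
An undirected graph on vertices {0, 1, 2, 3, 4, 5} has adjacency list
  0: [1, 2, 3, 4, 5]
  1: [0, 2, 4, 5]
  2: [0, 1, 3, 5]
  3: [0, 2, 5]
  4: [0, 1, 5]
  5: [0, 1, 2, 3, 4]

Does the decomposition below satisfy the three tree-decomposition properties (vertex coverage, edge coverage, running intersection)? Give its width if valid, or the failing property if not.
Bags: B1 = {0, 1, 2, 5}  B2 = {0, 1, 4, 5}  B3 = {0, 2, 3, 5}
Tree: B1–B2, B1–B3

Vertex coverage: the bags together contain {0, 1, 2, 3, 4, 5}, the full vertex set. Edge coverage: each edge of G has both endpoints in at least one bag. Running intersection: for every vertex, the bags containing it form a connected subtree. All three properties hold, so this is a valid tree decomposition of width max|bag| − 1 = 3, and hence tw(G) ≤ 3.

Yes; width 3.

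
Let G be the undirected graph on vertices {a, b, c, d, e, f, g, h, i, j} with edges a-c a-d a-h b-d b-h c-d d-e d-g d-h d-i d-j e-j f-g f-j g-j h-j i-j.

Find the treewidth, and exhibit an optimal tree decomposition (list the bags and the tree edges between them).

Every bag has size at most 3, so the width is 3 − 1 = 2 and tw(G) ≤ 2. For the lower bound, the 3 vertices {d, g, j} are pairwise adjacent, and any tree decomposition puts a clique entirely inside one bag — forcing width ≥ 2. Combining the bounds, tw(G) = 2.

Treewidth 2.
One such decomposition:
Bags: B1 = {d, h, j}  B2 = {d, g, j}  B3 = {a, d, h}  B4 = {a, c, d}  B5 = {b, d, h}  B6 = {d, i, j}  B7 = {f, g, j}  B8 = {d, e, j}
Tree: B1–B2, B1–B3, B3–B4, B1–B5, B2–B6, B2–B7, B2–B8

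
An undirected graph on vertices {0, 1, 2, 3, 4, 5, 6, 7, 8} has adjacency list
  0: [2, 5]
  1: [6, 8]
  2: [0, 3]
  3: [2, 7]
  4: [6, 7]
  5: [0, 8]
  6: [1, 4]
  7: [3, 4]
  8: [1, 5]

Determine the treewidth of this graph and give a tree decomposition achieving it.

The largest bag has 3 vertices, giving width 2; this decomposition certifies tw(G) ≤ 2. For the lower bound, G contains the cycle 1–6–4–7–3–2–0–5–8–1, so G is not a forest; only forests have treewidth ≤ 1, hence tw(G) ≥ 2. Therefore the treewidth is 2.

Treewidth 2.
Bags: B1 = {1, 4, 6}  B2 = {1, 4, 7}  B3 = {1, 3, 7}  B4 = {1, 2, 3}  B5 = {0, 1, 2}  B6 = {0, 1, 5}  B7 = {1, 5, 8}
Tree: B1–B2, B2–B3, B3–B4, B4–B5, B5–B6, B6–B7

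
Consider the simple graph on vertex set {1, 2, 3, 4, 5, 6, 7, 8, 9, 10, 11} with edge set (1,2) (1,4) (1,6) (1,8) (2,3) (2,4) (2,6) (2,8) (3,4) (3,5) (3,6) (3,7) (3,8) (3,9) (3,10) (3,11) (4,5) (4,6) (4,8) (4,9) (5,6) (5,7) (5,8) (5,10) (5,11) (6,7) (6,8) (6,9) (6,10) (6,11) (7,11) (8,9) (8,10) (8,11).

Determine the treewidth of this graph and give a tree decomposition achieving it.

Treewidth 4.
One such decomposition:
Bags: B1 = {3, 5, 6, 8, 11}  B2 = {3, 5, 6, 7, 11}  B3 = {3, 4, 5, 6, 8}  B4 = {2, 3, 4, 6, 8}  B5 = {1, 2, 4, 6, 8}  B6 = {3, 5, 6, 8, 10}  B7 = {3, 4, 6, 8, 9}
Tree: B1–B2, B1–B3, B3–B4, B4–B5, B1–B6, B3–B7

The largest bag has 5 vertices, giving width 4; this decomposition certifies tw(G) ≤ 4. On the other hand G contains the 5-clique {1, 2, 4, 6, 8}. A clique must lie in a single bag of any decomposition, so no decomposition can have width below 4. Hence tw(G) = 4 exactly.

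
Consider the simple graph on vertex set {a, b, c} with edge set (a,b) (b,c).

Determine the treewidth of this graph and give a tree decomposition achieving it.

Treewidth 1.
One optimal decomposition is:
Bags: B1 = {b, c}  B2 = {a, b}
Tree: B1–B2

The largest bag has 2 vertices, giving width 1; this decomposition certifies tw(G) ≤ 1. Any graph with an edge has treewidth ≥ 1, and G has the edge c–b. Combining the bounds, tw(G) = 1.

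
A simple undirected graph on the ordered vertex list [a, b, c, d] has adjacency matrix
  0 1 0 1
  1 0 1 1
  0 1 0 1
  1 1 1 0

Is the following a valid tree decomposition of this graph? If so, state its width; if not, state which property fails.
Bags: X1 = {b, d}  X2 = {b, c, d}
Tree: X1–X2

No — vertex a appears in no bag.

A tree decomposition must satisfy three properties: every vertex lies in some bag; for every edge, both endpoints lie together in some bag; and for every vertex, the bags containing it form a connected subtree. Here vertex a appears in no bag, so the decomposition is invalid.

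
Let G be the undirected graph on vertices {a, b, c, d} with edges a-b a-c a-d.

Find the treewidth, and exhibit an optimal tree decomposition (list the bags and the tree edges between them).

Each bag holds 2 vertices, so the decomposition has width 1, which upper-bounds the treewidth. G has an edge, so its treewidth is at least 1. Therefore the treewidth is 1.

Treewidth 1.
One optimal decomposition is:
Bags: B1 = {a, c}  B2 = {a, b}  B3 = {a, d}
Tree: B1–B2, B1–B3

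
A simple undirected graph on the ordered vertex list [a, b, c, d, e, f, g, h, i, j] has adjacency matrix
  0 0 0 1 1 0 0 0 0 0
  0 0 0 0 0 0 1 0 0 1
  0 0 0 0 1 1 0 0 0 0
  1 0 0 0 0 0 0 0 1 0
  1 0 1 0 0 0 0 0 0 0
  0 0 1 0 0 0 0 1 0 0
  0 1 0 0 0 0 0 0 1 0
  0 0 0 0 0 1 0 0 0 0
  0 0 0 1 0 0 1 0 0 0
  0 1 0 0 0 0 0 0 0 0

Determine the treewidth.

1

A width-1 tree decomposition is:
Bags: B1 = {f, h}  B2 = {c, f}  B3 = {c, e}  B4 = {a, e}  B5 = {a, d}  B6 = {d, i}  B7 = {g, i}  B8 = {b, g}  B9 = {b, j}
Tree: B1–B2, B2–B3, B3–B4, B4–B5, B5–B6, B6–B7, B7–B8, B8–B9
Every bag has size at most 2, so the width is 2 − 1 = 1 and tw(G) ≤ 1. G has an edge, so its treewidth is at least 1. Combining the bounds, tw(G) = 1.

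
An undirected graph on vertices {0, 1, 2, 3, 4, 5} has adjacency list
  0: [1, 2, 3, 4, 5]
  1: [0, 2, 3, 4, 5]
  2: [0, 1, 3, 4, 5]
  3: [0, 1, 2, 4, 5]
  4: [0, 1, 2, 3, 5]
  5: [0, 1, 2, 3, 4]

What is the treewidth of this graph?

5

A width-5 tree decomposition is:
Bags: B1 = {0, 1, 2, 3, 4, 5}
Tree: (single bag)
With just one bag of size 6, the width is 6 − 1 = 5, so tw(G) ≤ 5. For the lower bound, the 6 vertices {0, 1, 2, 3, 4, 5} are pairwise adjacent, and any tree decomposition puts a clique entirely inside one bag — forcing width ≥ 5. Combining the bounds, tw(G) = 5.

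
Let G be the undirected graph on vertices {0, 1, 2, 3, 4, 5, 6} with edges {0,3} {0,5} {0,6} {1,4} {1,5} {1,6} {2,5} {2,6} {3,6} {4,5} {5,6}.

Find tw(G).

A width-2 tree decomposition is:
Bags: B1 = {2, 5, 6}  B2 = {1, 5, 6}  B3 = {0, 5, 6}  B4 = {1, 4, 5}  B5 = {0, 3, 6}
Tree: B1–B2, B2–B3, B2–B4, B3–B5
Every bag has size at most 3, so the width is 3 − 1 = 2 and tw(G) ≤ 2. Conversely, {0, 3, 6} is a clique of size 3, and the vertices of any clique must share a bag in every tree decomposition; so some bag has ≥ 3 vertices and tw(G) ≥ 2. The upper and lower bounds meet at 2, so that is the treewidth.

2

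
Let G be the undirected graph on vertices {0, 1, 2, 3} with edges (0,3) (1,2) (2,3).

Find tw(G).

A width-1 tree decomposition is:
Bags: B1 = {0, 3}  B2 = {2, 3}  B3 = {1, 2}
Tree: B1–B2, B2–B3
Each bag holds 2 vertices, so the decomposition has width 1, which upper-bounds the treewidth. G has an edge, so its treewidth is at least 1. Combining the bounds, tw(G) = 1.

1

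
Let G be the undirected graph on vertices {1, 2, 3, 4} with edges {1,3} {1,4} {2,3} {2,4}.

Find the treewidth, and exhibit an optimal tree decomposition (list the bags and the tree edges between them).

Treewidth 2.
One optimal decomposition is:
Bags: B1 = {2, 3, 4}  B2 = {1, 3, 4}
Tree: B1–B2

Every bag has size at most 3, so the width is 3 − 1 = 2 and tw(G) ≤ 2. The edges 3–2–4–1–3 form a cycle, so G is not a tree and its treewidth is at least 2. Therefore the treewidth is 2.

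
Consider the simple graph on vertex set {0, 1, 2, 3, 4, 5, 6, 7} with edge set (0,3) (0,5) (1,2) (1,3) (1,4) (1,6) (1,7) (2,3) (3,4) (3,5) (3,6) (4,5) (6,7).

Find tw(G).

A width-2 tree decomposition is:
Bags: B1 = {3, 4, 5}  B2 = {1, 3, 4}  B3 = {0, 3, 5}  B4 = {1, 3, 6}  B5 = {1, 2, 3}  B6 = {1, 6, 7}
Tree: B1–B2, B1–B3, B2–B4, B2–B5, B4–B6
Every bag has size at most 3, so the width is 3 − 1 = 2 and tw(G) ≤ 2. On the other hand G contains the 3-clique {0, 3, 5}. A clique must lie in a single bag of any decomposition, so no decomposition can have width below 2. Hence tw(G) = 2 exactly.

2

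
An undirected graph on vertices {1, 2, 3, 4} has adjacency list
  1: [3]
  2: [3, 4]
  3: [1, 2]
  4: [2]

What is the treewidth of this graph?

A width-1 tree decomposition is:
Bags: B1 = {2, 4}  B2 = {2, 3}  B3 = {1, 3}
Tree: B1–B2, B2–B3
Every bag has size at most 2, so the width is 2 − 1 = 1 and tw(G) ≤ 1. G has an edge, so its treewidth is at least 1. Therefore the treewidth is 1.

1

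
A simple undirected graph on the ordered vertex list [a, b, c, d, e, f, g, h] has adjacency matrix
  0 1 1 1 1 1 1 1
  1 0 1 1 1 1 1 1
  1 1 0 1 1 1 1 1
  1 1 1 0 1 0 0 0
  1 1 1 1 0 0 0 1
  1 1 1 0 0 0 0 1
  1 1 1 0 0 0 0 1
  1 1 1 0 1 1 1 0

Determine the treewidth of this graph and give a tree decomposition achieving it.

Treewidth 4.
Bags: B1 = {a, b, c, d, e}  B2 = {a, b, c, e, h}  B3 = {a, b, c, g, h}  B4 = {a, b, c, f, h}
Tree: B1–B2, B2–B3, B3–B4

The largest bag has 5 vertices, giving width 4; this decomposition certifies tw(G) ≤ 4. Conversely, {a, b, c, d, e} is a clique of size 5, and the vertices of any clique must share a bag in every tree decomposition; so some bag has ≥ 5 vertices and tw(G) ≥ 4. Combining the bounds, tw(G) = 4.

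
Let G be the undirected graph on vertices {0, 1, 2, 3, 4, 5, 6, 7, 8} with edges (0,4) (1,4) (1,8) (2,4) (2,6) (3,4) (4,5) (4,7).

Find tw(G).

A width-1 tree decomposition is:
Bags: B1 = {4, 7}  B2 = {3, 4}  B3 = {0, 4}  B4 = {4, 5}  B5 = {1, 4}  B6 = {1, 8}  B7 = {2, 4}  B8 = {2, 6}
Tree: B1–B2, B1–B3, B1–B4, B1–B5, B5–B6, B5–B7, B7–B8
Each bag holds 2 vertices, so the decomposition has width 1, which upper-bounds the treewidth. Since G has at least one edge (e.g. 7–4), it is not an edgeless graph, so tw(G) ≥ 1. Therefore the treewidth is 1.

1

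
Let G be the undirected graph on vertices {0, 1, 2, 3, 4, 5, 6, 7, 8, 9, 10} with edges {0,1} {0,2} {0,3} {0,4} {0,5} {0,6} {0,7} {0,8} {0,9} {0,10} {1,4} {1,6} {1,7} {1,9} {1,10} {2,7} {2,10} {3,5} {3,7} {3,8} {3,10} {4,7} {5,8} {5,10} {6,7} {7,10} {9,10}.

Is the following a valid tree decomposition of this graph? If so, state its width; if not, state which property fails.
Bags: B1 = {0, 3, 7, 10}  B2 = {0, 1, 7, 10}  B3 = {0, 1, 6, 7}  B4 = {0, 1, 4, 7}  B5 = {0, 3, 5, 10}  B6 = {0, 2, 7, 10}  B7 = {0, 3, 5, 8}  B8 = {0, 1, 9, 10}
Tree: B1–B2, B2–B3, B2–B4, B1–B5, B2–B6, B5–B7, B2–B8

Every vertex of G appears in some bag (union = {0, 1, 2, 3, 4, 5, 6, 7, 8, 9, 10}); every edge is covered by a bag; and for each vertex v the set of bags containing v is connected in the bag tree. The decomposition is therefore valid. The largest bag has 4 vertices, so the width is 3.

Yes; width 3.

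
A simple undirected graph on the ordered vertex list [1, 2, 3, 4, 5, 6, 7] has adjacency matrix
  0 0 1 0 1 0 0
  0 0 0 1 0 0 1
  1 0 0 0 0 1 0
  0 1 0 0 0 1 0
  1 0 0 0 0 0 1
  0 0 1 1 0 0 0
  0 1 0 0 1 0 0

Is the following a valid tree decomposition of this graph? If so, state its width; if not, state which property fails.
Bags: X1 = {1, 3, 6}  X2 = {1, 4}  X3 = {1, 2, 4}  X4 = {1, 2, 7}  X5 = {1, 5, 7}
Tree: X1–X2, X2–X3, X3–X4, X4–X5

No — edge (6,4) lies in no bag.

A tree decomposition must satisfy three properties: every vertex lies in some bag; for every edge, both endpoints lie together in some bag; and for every vertex, the bags containing it form a connected subtree. Here edge (6,4) lies in no bag, so the decomposition is invalid.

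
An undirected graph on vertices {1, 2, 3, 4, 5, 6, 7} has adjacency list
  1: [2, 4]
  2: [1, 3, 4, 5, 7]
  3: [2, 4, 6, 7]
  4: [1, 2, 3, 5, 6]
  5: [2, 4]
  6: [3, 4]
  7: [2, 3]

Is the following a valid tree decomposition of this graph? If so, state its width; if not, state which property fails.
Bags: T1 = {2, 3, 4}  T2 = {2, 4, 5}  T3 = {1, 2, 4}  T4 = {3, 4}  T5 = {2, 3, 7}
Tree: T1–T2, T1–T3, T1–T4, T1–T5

A tree decomposition must satisfy three properties: every vertex lies in some bag; for every edge, both endpoints lie together in some bag; and for every vertex, the bags containing it form a connected subtree. Here vertex 6 appears in no bag, so the decomposition is invalid.

No — vertex 6 appears in no bag.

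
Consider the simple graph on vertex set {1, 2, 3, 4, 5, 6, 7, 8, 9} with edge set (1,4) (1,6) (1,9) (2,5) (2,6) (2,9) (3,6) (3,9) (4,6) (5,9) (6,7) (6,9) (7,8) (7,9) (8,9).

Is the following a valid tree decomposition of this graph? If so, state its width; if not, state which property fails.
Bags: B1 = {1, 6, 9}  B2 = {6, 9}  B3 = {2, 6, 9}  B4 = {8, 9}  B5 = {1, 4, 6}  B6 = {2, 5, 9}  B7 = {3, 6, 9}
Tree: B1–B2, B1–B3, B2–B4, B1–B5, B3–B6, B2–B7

No — vertex 7 appears in no bag.

A tree decomposition must satisfy three properties: every vertex lies in some bag; for every edge, both endpoints lie together in some bag; and for every vertex, the bags containing it form a connected subtree. Here vertex 7 appears in no bag, so the decomposition is invalid.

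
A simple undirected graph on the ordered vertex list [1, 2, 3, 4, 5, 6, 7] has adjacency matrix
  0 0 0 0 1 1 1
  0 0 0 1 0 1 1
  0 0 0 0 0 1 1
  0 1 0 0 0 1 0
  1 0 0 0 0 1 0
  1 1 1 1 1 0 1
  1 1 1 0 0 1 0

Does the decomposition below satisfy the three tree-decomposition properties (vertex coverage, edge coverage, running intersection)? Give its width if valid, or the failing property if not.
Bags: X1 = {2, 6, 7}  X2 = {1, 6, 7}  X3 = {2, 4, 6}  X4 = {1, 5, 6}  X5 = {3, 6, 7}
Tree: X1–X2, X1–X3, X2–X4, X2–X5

Every vertex of G appears in some bag (union = {1, 2, 3, 4, 5, 6, 7}); every edge is covered by a bag; and for each vertex v the set of bags containing v is connected in the bag tree. The decomposition is therefore valid. The largest bag has 3 vertices, so the width is 2.

Yes; width 2.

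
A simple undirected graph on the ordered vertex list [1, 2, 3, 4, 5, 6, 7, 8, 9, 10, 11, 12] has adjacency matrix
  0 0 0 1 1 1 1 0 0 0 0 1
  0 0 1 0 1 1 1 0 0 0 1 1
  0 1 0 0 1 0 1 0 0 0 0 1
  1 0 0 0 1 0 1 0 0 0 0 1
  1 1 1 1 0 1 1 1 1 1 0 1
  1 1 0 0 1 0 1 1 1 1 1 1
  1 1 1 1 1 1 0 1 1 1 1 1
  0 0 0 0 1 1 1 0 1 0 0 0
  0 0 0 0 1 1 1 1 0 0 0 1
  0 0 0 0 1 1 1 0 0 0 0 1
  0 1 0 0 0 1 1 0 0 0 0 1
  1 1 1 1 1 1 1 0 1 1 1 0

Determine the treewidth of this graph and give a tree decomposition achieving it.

The largest bag has 5 vertices, giving width 4; this decomposition certifies tw(G) ≤ 4. For the lower bound, the 5 vertices {2, 6, 7, 11, 12} are pairwise adjacent, and any tree decomposition puts a clique entirely inside one bag — forcing width ≥ 4. Therefore the treewidth is 4.

Treewidth 4.
One such decomposition:
Bags: B1 = {2, 6, 7, 11, 12}  B2 = {2, 5, 6, 7, 12}  B3 = {2, 3, 5, 7, 12}  B4 = {1, 5, 6, 7, 12}  B5 = {1, 4, 5, 7, 12}  B6 = {5, 6, 7, 9, 12}  B7 = {5, 6, 7, 10, 12}  B8 = {5, 6, 7, 8, 9}
Tree: B1–B2, B2–B3, B2–B4, B4–B5, B4–B6, B6–B7, B6–B8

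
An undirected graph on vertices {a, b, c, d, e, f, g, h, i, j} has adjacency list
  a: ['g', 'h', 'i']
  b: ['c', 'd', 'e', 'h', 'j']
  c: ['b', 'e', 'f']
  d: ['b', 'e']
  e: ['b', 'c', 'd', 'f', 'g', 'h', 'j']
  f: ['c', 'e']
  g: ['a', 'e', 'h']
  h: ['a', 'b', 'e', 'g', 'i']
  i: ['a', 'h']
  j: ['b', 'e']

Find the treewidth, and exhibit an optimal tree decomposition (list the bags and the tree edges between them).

Treewidth 2.
One such decomposition:
Bags: B1 = {b, c, e}  B2 = {b, e, h}  B3 = {e, g, h}  B4 = {c, e, f}  B5 = {b, d, e}  B6 = {a, g, h}  B7 = {a, h, i}  B8 = {b, e, j}
Tree: B1–B2, B2–B3, B1–B4, B2–B5, B3–B6, B6–B7, B1–B8

Every bag has size at most 3, so the width is 3 − 1 = 2 and tw(G) ≤ 2. For the lower bound, the 3 vertices {e, g, h} are pairwise adjacent, and any tree decomposition puts a clique entirely inside one bag — forcing width ≥ 2. Hence tw(G) = 2 exactly.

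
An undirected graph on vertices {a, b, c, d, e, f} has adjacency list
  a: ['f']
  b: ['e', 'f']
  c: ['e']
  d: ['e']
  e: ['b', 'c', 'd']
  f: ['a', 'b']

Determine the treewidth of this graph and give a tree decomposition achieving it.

Each bag holds 2 vertices, so the decomposition has width 1, which upper-bounds the treewidth. Any graph with an edge has treewidth ≥ 1, and G has the edge c–e. Therefore the treewidth is 1.

Treewidth 1.
One optimal decomposition is:
Bags: B1 = {c, e}  B2 = {b, e}  B3 = {b, f}  B4 = {d, e}  B5 = {a, f}
Tree: B1–B2, B2–B3, B1–B4, B3–B5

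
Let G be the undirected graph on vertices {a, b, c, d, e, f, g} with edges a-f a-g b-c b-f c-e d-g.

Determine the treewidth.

1

A width-1 tree decomposition is:
Bags: B1 = {c, e}  B2 = {b, c}  B3 = {b, f}  B4 = {a, f}  B5 = {a, g}  B6 = {d, g}
Tree: B1–B2, B2–B3, B3–B4, B4–B5, B5–B6
The largest bag has 2 vertices, giving width 1; this decomposition certifies tw(G) ≤ 1. Any graph with an edge has treewidth ≥ 1, and G has the edge e–c. Combining the bounds, tw(G) = 1.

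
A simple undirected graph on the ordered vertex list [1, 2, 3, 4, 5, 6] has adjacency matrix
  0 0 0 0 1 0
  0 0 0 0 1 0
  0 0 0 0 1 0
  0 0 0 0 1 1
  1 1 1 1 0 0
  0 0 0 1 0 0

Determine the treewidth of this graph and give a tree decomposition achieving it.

Each bag holds 2 vertices, so the decomposition has width 1, which upper-bounds the treewidth. Any graph with an edge has treewidth ≥ 1, and G has the edge 3–5. The upper and lower bounds meet at 1, so that is the treewidth.

Treewidth 1.
One optimal decomposition is:
Bags: B1 = {3, 5}  B2 = {4, 5}  B3 = {1, 5}  B4 = {4, 6}  B5 = {2, 5}
Tree: B1–B2, B1–B3, B2–B4, B1–B5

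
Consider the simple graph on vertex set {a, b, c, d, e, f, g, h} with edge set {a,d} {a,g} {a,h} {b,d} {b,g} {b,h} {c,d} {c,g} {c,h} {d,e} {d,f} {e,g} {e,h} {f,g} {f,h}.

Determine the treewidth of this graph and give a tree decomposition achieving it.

Treewidth 3.
One optimal decomposition is:
Bags: B1 = {d, f, g, h}  B2 = {b, d, g, h}  B3 = {a, d, g, h}  B4 = {c, d, g, h}  B5 = {d, e, g, h}
Tree: B1–B2, B2–B3, B3–B4, B4–B5

Every bag has size at most 4, so the width is 4 − 1 = 3 and tw(G) ≤ 3. For the lower bound: the 4 vertex sets {f,h}, {b,g}, {d}, {a} are disjoint, each induces a connected subgraph, and every pair is joined by at least one edge of G. Contracting each set to a single vertex therefore yields K_{4} as a minor, and since treewidth is minor-monotone, tw(G) ≥ tw(K_{4}) = 3. Hence tw(G) = 3 exactly.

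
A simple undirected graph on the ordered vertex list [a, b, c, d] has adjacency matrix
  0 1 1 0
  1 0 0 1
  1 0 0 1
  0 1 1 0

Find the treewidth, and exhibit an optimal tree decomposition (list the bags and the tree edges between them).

Each bag holds 3 vertices, so the decomposition has width 2, which upper-bounds the treewidth. For the lower bound, G contains the cycle a–b–d–c–a, so G is not a forest; only forests have treewidth ≤ 1, hence tw(G) ≥ 2. Therefore the treewidth is 2.

Treewidth 2.
One such decomposition:
Bags: B1 = {a, b, d}  B2 = {a, c, d}
Tree: B1–B2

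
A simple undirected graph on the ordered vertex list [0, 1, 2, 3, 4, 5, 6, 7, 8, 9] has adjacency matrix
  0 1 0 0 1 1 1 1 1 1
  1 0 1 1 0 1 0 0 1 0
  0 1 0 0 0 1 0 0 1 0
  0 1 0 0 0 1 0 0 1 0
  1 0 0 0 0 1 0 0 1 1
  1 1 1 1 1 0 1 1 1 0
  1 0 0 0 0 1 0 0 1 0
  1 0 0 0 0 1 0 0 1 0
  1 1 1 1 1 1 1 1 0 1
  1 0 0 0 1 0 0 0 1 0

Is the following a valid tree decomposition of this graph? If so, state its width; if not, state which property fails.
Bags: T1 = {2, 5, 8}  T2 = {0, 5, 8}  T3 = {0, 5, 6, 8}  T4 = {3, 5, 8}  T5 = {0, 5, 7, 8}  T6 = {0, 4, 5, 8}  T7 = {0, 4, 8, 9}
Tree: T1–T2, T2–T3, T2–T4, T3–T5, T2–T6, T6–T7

A tree decomposition must satisfy three properties: every vertex lies in some bag; for every edge, both endpoints lie together in some bag; and for every vertex, the bags containing it form a connected subtree. Here vertex 1 appears in no bag, so the decomposition is invalid.

No — vertex 1 appears in no bag.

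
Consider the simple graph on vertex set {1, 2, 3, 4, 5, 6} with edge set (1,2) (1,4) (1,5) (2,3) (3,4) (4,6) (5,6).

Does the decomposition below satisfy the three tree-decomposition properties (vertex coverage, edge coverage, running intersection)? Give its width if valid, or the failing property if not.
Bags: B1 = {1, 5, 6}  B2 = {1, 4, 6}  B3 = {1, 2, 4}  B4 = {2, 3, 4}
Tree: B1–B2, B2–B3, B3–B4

Every vertex of G appears in some bag (union = {1, 2, 3, 4, 5, 6}); every edge is covered by a bag; and for each vertex v the set of bags containing v is connected in the bag tree. The decomposition is therefore valid. The largest bag has 3 vertices, so the width is 2.

Yes; width 2.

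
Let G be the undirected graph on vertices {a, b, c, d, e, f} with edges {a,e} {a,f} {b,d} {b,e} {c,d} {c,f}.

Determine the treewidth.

2

A width-2 tree decomposition is:
Bags: B1 = {a, c, f}  B2 = {a, c, e}  B3 = {b, c, e}  B4 = {b, c, d}
Tree: B1–B2, B2–B3, B3–B4
Every bag has size at most 3, so the width is 3 − 1 = 2 and tw(G) ≤ 2. Since c–f–a–e–b–d–c is a cycle in G, G is not acyclic. Forests are exactly the graphs of treewidth ≤ 1, so tw(G) ≥ 2. Combining the bounds, tw(G) = 2.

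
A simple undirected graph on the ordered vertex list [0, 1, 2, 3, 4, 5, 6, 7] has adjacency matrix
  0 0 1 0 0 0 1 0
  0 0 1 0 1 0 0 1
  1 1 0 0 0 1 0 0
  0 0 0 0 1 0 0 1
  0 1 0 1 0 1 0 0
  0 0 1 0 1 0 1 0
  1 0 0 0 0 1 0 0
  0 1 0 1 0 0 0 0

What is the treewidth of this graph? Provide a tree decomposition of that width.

Treewidth 2.
One optimal decomposition is:
Bags: B1 = {3, 4, 7}  B2 = {1, 4, 7}  B3 = {1, 4, 5}  B4 = {1, 2, 5}  B5 = {2, 5, 6}  B6 = {0, 2, 6}
Tree: B1–B2, B2–B3, B3–B4, B4–B5, B5–B6

The largest bag has 3 vertices, giving width 2; this decomposition certifies tw(G) ≤ 2. Since 3–7–1–4–3 is a cycle in G, G is not acyclic. Forests are exactly the graphs of treewidth ≤ 1, so tw(G) ≥ 2. Combining the bounds, tw(G) = 2.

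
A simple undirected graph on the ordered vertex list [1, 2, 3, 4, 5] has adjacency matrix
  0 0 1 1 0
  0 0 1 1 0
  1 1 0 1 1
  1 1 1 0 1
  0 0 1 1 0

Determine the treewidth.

A width-2 tree decomposition is:
Bags: B1 = {1, 3, 4}  B2 = {3, 4, 5}  B3 = {2, 3, 4}
Tree: B1–B2, B2–B3
Every bag has size at most 3, so the width is 3 − 1 = 2 and tw(G) ≤ 2. For the lower bound, the 3 vertices {1, 3, 4} are pairwise adjacent, and any tree decomposition puts a clique entirely inside one bag — forcing width ≥ 2. Combining the bounds, tw(G) = 2.

2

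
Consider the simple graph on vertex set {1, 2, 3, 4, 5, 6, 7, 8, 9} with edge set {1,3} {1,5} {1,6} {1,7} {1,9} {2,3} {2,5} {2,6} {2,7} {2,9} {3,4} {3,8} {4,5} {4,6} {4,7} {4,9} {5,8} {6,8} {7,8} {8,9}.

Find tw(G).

A width-4 tree decomposition is:
Bags: B1 = {1, 2, 3, 4, 8}  B2 = {1, 2, 4, 7, 8}  B3 = {1, 2, 4, 8, 9}  B4 = {1, 2, 4, 6, 8}  B5 = {1, 2, 4, 5, 8}
Tree: B1–B2, B2–B3, B3–B4, B4–B5
Each bag holds 5 vertices, so the decomposition has width 4, which upper-bounds the treewidth. For the lower bound: the 5 vertex sets {1,3}, {4,7}, {8,9}, {2}, {6} are disjoint, each induces a connected subgraph, and every pair is joined by at least one edge of G. Contracting each set to a single vertex therefore yields K_{5} as a minor, and since treewidth is minor-monotone, tw(G) ≥ tw(K_{5}) = 4. Combining the bounds, tw(G) = 4.

4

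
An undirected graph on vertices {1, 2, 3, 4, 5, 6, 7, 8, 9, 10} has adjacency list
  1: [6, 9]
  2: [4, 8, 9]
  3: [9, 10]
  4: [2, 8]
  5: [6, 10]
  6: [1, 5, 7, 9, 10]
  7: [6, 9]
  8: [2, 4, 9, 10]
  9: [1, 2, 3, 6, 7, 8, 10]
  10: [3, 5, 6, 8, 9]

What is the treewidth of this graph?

A width-2 tree decomposition is:
Bags: B1 = {6, 7, 9}  B2 = {6, 9, 10}  B3 = {1, 6, 9}  B4 = {8, 9, 10}  B5 = {3, 9, 10}  B6 = {5, 6, 10}  B7 = {2, 8, 9}  B8 = {2, 4, 8}
Tree: B1–B2, B2–B3, B2–B4, B4–B5, B2–B6, B4–B7, B7–B8
Every bag has size at most 3, so the width is 3 − 1 = 2 and tw(G) ≤ 2. For the lower bound, the 3 vertices {8, 9, 10} are pairwise adjacent, and any tree decomposition puts a clique entirely inside one bag — forcing width ≥ 2. Hence tw(G) = 2 exactly.

2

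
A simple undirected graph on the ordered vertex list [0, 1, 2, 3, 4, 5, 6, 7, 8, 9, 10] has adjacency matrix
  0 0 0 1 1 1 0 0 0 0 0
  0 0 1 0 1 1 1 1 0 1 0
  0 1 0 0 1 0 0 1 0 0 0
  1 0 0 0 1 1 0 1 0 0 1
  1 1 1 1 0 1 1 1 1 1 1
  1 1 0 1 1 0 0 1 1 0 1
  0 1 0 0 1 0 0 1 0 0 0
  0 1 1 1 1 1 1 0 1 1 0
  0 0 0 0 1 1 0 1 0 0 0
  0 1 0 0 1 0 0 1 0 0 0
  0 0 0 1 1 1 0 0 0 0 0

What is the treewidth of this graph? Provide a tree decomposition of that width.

Treewidth 3.
One optimal decomposition is:
Bags: B1 = {3, 4, 5, 10}  B2 = {0, 3, 4, 5}  B3 = {3, 4, 5, 7}  B4 = {4, 5, 7, 8}  B5 = {1, 4, 5, 7}  B6 = {1, 4, 7, 9}  B7 = {1, 2, 4, 7}  B8 = {1, 4, 6, 7}
Tree: B1–B2, B2–B3, B3–B4, B3–B5, B5–B6, B6–B7, B6–B8

Every bag has size at most 4, so the width is 4 − 1 = 3 and tw(G) ≤ 3. For the lower bound, the 4 vertices {0, 3, 4, 5} are pairwise adjacent, and any tree decomposition puts a clique entirely inside one bag — forcing width ≥ 3. The upper and lower bounds meet at 3, so that is the treewidth.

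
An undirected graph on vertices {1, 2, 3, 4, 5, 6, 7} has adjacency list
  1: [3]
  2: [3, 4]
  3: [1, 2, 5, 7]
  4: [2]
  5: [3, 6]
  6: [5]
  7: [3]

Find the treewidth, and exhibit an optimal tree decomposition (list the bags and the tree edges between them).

Treewidth 1.
Bags: B1 = {2, 3}  B2 = {3, 5}  B3 = {3, 7}  B4 = {5, 6}  B5 = {1, 3}  B6 = {2, 4}
Tree: B1–B2, B2–B3, B2–B4, B3–B5, B1–B6

Each bag holds 2 vertices, so the decomposition has width 1, which upper-bounds the treewidth. Since G has at least one edge (e.g. 3–2), it is not an edgeless graph, so tw(G) ≥ 1. Therefore the treewidth is 1.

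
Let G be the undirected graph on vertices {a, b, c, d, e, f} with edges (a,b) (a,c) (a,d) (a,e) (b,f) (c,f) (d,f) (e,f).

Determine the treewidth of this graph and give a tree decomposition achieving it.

Each bag holds 3 vertices, so the decomposition has width 2, which upper-bounds the treewidth. For the lower bound, G contains the cycle c–f–e–a–c, so G is not a forest; only forests have treewidth ≤ 1, hence tw(G) ≥ 2. Combining the bounds, tw(G) = 2.

Treewidth 2.
One such decomposition:
Bags: B1 = {a, c, f}  B2 = {a, e, f}  B3 = {a, b, f}  B4 = {a, d, f}
Tree: B1–B2, B2–B3, B3–B4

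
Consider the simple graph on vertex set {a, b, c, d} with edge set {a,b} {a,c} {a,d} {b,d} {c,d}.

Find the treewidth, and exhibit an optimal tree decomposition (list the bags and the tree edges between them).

Each bag holds 3 vertices, so the decomposition has width 2, which upper-bounds the treewidth. Conversely, {a, c, d} is a clique of size 3, and the vertices of any clique must share a bag in every tree decomposition; so some bag has ≥ 3 vertices and tw(G) ≥ 2. Combining the bounds, tw(G) = 2.

Treewidth 2.
One optimal decomposition is:
Bags: B1 = {a, b, d}  B2 = {a, c, d}
Tree: B1–B2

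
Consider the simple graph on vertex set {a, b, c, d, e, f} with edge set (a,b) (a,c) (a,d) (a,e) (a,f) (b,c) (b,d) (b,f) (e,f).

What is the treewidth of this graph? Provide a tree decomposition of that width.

The largest bag has 3 vertices, giving width 2; this decomposition certifies tw(G) ≤ 2. On the other hand G contains the 3-clique {a, e, f}. A clique must lie in a single bag of any decomposition, so no decomposition can have width below 2. Combining the bounds, tw(G) = 2.

Treewidth 2.
Bags: B1 = {a, b, f}  B2 = {a, b, d}  B3 = {a, b, c}  B4 = {a, e, f}
Tree: B1–B2, B1–B3, B1–B4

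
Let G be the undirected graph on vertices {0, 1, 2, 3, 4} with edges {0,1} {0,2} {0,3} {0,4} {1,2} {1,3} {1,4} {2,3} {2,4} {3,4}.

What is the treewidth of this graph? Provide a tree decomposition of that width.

Treewidth 4.
One optimal decomposition is:
Bags: B1 = {0, 1, 2, 3, 4}
Tree: (single bag)

A single bag containing all 5 vertices is trivially a valid decomposition of width 4. On the other hand G contains the 5-clique {0, 1, 2, 3, 4}. A clique must lie in a single bag of any decomposition, so no decomposition can have width below 4. The upper and lower bounds meet at 4, so that is the treewidth.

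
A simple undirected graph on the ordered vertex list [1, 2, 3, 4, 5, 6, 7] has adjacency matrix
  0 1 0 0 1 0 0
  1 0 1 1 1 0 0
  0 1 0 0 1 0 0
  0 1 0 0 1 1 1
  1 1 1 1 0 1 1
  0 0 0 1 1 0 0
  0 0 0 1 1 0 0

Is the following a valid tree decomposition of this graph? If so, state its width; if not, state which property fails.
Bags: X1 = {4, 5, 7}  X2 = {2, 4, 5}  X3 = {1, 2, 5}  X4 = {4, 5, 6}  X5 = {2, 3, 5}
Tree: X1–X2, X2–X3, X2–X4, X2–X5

Vertex coverage: the bags together contain {1, 2, 3, 4, 5, 6, 7}, the full vertex set. Edge coverage: each edge of G has both endpoints in at least one bag. Running intersection: for every vertex, the bags containing it form a connected subtree. All three properties hold, so this is a valid tree decomposition of width max|bag| − 1 = 2, and hence tw(G) ≤ 2.

Yes; width 2.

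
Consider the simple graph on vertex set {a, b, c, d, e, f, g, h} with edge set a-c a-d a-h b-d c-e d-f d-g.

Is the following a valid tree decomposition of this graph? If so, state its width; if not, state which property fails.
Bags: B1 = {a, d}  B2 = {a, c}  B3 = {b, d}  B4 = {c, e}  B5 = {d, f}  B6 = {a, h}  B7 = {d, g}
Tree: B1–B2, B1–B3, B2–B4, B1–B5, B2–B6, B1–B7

Yes; width 1.

Vertex coverage: the bags together contain {a, b, c, d, e, f, g, h}, the full vertex set. Edge coverage: each edge of G has both endpoints in at least one bag. Running intersection: for every vertex, the bags containing it form a connected subtree. All three properties hold, so this is a valid tree decomposition of width max|bag| − 1 = 1, and hence tw(G) ≤ 1.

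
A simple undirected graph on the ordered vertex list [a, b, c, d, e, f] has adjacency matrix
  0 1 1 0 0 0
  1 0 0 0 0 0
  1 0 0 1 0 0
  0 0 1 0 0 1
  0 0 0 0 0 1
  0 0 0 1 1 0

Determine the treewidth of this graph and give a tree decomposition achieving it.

Treewidth 1.
One such decomposition:
Bags: B1 = {e, f}  B2 = {d, f}  B3 = {c, d}  B4 = {a, c}  B5 = {a, b}
Tree: B1–B2, B2–B3, B3–B4, B4–B5

The largest bag has 2 vertices, giving width 1; this decomposition certifies tw(G) ≤ 1. Since G has at least one edge (e.g. e–f), it is not an edgeless graph, so tw(G) ≥ 1. The upper and lower bounds meet at 1, so that is the treewidth.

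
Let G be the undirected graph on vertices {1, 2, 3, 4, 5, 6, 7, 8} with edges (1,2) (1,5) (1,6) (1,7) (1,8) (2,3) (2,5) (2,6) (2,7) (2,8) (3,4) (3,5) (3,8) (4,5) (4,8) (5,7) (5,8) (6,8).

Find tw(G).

3

A width-3 tree decomposition is:
Bags: B1 = {1, 2, 5, 8}  B2 = {2, 3, 5, 8}  B3 = {3, 4, 5, 8}  B4 = {1, 2, 6, 8}  B5 = {1, 2, 5, 7}
Tree: B1–B2, B2–B3, B1–B4, B1–B5
Each bag holds 4 vertices, so the decomposition has width 3, which upper-bounds the treewidth. Conversely, {1, 2, 5, 8} is a clique of size 4, and the vertices of any clique must share a bag in every tree decomposition; so some bag has ≥ 4 vertices and tw(G) ≥ 3. The upper and lower bounds meet at 3, so that is the treewidth.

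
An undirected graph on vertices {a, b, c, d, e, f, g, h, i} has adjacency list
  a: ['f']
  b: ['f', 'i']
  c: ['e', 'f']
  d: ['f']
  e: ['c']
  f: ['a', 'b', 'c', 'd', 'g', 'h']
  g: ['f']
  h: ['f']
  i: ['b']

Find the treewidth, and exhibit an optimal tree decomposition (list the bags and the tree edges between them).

Every bag has size at most 2, so the width is 2 − 1 = 1 and tw(G) ≤ 1. G has an edge, so its treewidth is at least 1. The upper and lower bounds meet at 1, so that is the treewidth.

Treewidth 1.
One such decomposition:
Bags: B1 = {b, f}  B2 = {f, h}  B3 = {c, f}  B4 = {f, g}  B5 = {a, f}  B6 = {b, i}  B7 = {c, e}  B8 = {d, f}
Tree: B1–B2, B2–B3, B2–B4, B2–B5, B1–B6, B3–B7, B5–B8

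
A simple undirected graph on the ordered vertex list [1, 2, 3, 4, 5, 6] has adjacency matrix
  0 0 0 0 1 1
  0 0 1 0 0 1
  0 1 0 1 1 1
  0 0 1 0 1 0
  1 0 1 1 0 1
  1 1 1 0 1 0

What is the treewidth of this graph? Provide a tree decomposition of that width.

Treewidth 2.
One such decomposition:
Bags: B1 = {3, 5, 6}  B2 = {3, 4, 5}  B3 = {1, 5, 6}  B4 = {2, 3, 6}
Tree: B1–B2, B1–B3, B1–B4

The largest bag has 3 vertices, giving width 2; this decomposition certifies tw(G) ≤ 2. On the other hand G contains the 3-clique {1, 5, 6}. A clique must lie in a single bag of any decomposition, so no decomposition can have width below 2. Therefore the treewidth is 2.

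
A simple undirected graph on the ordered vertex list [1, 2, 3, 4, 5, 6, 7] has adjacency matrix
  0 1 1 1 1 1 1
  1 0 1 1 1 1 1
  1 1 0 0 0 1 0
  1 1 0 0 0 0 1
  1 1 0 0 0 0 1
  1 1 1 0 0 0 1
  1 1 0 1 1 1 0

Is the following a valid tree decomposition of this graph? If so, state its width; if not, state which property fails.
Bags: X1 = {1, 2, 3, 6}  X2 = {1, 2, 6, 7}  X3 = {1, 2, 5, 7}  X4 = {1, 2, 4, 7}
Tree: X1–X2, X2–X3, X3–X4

Vertex coverage: the bags together contain {1, 2, 3, 4, 5, 6, 7}, the full vertex set. Edge coverage: each edge of G has both endpoints in at least one bag. Running intersection: for every vertex, the bags containing it form a connected subtree. All three properties hold, so this is a valid tree decomposition of width max|bag| − 1 = 3, and hence tw(G) ≤ 3.

Yes; width 3.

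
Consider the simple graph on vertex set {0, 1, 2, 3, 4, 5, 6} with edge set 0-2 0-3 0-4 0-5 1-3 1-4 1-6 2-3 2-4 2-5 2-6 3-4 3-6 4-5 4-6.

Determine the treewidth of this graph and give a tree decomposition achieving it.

Treewidth 3.
Bags: B1 = {2, 3, 4, 6}  B2 = {1, 3, 4, 6}  B3 = {0, 2, 3, 4}  B4 = {0, 2, 4, 5}
Tree: B1–B2, B1–B3, B3–B4

Each bag holds 4 vertices, so the decomposition has width 3, which upper-bounds the treewidth. Conversely, {1, 3, 4, 6} is a clique of size 4, and the vertices of any clique must share a bag in every tree decomposition; so some bag has ≥ 4 vertices and tw(G) ≥ 3. Hence tw(G) = 3 exactly.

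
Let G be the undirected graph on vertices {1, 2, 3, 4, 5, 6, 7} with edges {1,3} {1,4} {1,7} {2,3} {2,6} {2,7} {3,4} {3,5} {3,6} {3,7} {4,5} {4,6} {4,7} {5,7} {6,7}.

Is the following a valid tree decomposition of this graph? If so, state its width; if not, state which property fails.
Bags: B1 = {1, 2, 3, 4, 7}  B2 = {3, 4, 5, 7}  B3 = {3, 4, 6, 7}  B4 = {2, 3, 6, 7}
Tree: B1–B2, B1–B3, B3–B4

No — bags containing vertex 2 are not connected in the tree.

A tree decomposition must satisfy three properties: every vertex lies in some bag; for every edge, both endpoints lie together in some bag; and for every vertex, the bags containing it form a connected subtree. Here bags containing vertex 2 are not connected in the tree, so the decomposition is invalid.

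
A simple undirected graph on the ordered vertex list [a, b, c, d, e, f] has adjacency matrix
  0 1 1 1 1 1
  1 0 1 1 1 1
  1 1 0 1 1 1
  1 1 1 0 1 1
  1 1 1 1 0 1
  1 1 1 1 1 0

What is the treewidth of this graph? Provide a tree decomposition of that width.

Treewidth 5.
One such decomposition:
Bags: B1 = {a, b, c, d, e, f}
Tree: (single bag)

With just one bag of size 6, the width is 6 − 1 = 5, so tw(G) ≤ 5. Conversely, {a, b, c, d, e, f} is a clique of size 6, and the vertices of any clique must share a bag in every tree decomposition; so some bag has ≥ 6 vertices and tw(G) ≥ 5. Therefore the treewidth is 5.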